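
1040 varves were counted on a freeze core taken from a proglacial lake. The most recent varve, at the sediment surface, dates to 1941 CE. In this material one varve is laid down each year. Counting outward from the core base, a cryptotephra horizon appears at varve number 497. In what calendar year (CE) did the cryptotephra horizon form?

1398 CE

The cryptotephra horizon sits at varve 497 from the core base, so 1040 − 497 = 543 varves formed after it.
Counting back 543 years from 1941 CE places the cryptotephra horizon in 1941 − 543 = 1398 CE.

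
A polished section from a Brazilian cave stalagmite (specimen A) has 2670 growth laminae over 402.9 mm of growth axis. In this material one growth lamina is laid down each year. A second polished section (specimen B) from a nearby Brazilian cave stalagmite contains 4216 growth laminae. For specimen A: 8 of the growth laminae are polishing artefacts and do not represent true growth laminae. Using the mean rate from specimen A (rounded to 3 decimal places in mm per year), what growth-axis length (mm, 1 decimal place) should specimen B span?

636.6 mm

Specimen A: true growth lamina count = 2670 − 8 = 2662.
A: 402.9 mm over 2662 years gives 402.9 / 2662 ≈ 0.151 mm/yr.
B's length ≈ 0.151 × 4216 = 636.6 mm.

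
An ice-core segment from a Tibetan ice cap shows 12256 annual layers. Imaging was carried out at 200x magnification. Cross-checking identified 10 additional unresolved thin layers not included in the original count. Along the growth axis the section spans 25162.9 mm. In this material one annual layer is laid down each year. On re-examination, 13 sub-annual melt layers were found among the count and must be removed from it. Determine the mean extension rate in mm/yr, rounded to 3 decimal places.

2.054 mm/yr

Correcting the raw count gives 12256 − 13 + 10 = 12253 true annual layers.
Extension rate ≈ 25162.9 / 12253 = 2.054 mm/yr.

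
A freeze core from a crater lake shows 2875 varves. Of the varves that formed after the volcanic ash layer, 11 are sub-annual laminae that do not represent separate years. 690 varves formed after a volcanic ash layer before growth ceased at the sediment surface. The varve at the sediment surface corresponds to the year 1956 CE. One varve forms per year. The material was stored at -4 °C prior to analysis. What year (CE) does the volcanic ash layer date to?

1277 CE

There are 690 varves younger than the volcanic ash layer.
690 − 11 false = 679 true varves after the volcanic ash layer.
Counting back 679 years from 1956 CE places the volcanic ash layer in 1956 − 679 = 1277 CE.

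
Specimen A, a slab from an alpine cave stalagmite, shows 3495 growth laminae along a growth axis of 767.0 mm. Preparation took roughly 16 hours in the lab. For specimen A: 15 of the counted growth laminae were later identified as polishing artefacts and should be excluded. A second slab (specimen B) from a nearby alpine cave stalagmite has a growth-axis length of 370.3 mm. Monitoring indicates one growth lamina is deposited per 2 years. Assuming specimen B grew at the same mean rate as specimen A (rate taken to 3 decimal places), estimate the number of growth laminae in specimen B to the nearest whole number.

Specimen A: after corrections the count is 3495 − 15 = 3480 growth laminae.
Specimen A: multiplying by 2 years per growth lamina: 3480 × 2 = 6960 years.
A: Mean rate = 767.0 mm / 6960 years ≈ 0.110 mm/yr.
B spans 370.3 / 0.110 = 3366.36 years; at 2 years per growth lamina that is 3366.36 / 2 ≈ 1683 growth laminae.

1683 growth laminae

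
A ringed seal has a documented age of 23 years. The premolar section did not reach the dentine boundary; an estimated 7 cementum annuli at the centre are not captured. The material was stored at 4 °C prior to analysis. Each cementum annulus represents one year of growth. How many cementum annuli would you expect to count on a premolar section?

At one cementum annulus per year, 23 years correspond to 23 cementum annuli.
Less the 7 uncaptured cementum annuli: 23 − 7 = 16.

16 cementum annuli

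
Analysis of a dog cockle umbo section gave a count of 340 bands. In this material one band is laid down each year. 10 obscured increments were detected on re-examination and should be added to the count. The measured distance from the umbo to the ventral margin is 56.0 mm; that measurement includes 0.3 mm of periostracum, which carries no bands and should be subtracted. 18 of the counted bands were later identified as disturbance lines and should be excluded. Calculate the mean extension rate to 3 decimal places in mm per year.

0.168 mm per year

After corrections the count is 340 − 18 + 10 = 332 bands.
Net length = 56.0 − 0.3 = 55.7 mm.
55.7 mm over 332 years gives 55.7 / 332 ≈ 0.168 mm per year.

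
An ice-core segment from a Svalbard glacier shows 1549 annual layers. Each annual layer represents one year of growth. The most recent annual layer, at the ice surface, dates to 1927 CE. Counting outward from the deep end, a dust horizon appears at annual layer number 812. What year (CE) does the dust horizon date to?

Between annual layer 812 and the ice surface there are 1549 − 812 = 737 annual layers.
The annual layer at the ice surface is 1927 CE, so the dust horizon dates to 1927 − 737 = 1190 CE.

1190 CE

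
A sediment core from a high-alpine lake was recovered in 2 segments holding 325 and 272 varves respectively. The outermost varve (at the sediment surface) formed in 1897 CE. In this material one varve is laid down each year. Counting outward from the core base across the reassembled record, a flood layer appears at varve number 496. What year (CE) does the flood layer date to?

Total varves = 325 + 272 = 597.
597 − 496 = 101 varves lie beyond the flood layer toward the sediment surface.
The varve at the sediment surface is 1897 CE, so the flood layer dates to 1897 − 101 = 1796 CE.

1796 CE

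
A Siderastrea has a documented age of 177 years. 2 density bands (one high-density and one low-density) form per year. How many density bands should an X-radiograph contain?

Expected density bands: 177 × 2 = 354.
So 354 density bands should be present.

354 density bands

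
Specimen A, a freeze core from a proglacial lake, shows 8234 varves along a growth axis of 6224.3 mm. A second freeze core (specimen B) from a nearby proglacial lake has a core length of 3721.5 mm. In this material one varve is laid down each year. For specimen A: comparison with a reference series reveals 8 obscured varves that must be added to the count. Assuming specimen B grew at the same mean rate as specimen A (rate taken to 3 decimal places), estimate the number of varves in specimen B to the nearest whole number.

Specimen A: adjusted count: 8234 + 8 = 8242 varves.
A: Mean rate = 6224.3 mm / 8242 years ≈ 0.755 mm/yr.
For B, 3721.5 / 0.755 = 4929.14 years ≈ 4929 varves.

4929 varves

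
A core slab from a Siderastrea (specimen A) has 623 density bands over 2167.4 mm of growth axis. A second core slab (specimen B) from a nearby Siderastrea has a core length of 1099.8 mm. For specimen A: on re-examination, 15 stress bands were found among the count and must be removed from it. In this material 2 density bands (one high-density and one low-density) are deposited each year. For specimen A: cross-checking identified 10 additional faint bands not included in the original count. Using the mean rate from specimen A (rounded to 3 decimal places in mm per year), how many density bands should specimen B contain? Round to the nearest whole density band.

314 density bands

Specimen A: adjusted count: 623 − 15 + 10 = 618 density bands.
Specimen A: with 2 density bands per year, 618 / 2 = 309 years.
A: Mean rate = 2167.4 mm / 309 years ≈ 7.014 mm per year.
Specimen B: 1099.8 mm / 7.014 mm per year = 156.80 years; at 2 density bands per year that is 156.80 × 2 ≈ 314 density bands.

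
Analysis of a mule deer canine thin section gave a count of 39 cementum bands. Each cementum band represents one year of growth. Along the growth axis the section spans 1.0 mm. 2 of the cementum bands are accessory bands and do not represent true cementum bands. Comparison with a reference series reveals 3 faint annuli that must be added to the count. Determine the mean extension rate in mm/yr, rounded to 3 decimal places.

0.025 mm/yr

After corrections the count is 39 − 2 + 3 = 40 cementum bands.
Mean rate = 1.0 mm / 40 years ≈ 0.025 mm/yr.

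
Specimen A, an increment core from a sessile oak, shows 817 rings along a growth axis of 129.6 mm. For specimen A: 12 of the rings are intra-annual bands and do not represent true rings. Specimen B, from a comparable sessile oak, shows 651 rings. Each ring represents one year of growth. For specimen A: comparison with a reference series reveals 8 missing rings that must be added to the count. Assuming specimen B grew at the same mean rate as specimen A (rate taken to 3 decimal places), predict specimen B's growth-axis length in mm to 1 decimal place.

Specimen A: true ring count = 817 − 12 + 8 = 813.
A: 129.6 mm over 813 years gives 129.6 / 813 ≈ 0.159 mm per year.
Length of B = 0.159 × 651 = 103.5 mm.

103.5 mm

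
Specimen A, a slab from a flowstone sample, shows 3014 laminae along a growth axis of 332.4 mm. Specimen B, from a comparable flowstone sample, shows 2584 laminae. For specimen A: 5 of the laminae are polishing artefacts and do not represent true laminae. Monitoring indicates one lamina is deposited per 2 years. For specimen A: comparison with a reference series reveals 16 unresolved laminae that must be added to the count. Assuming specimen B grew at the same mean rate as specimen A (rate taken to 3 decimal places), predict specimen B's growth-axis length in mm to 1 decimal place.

Specimen A: true lamina count = 3014 − 5 + 16 = 3025.
Specimen A: 3025 laminae at 2 years each span 3025 × 2 = 6050 years.
A: Mean rate = 332.4 mm / 6050 years ≈ 0.055 mm per year.
Specimen B: multiplying by 2 years per lamina: 2584 × 2 = 5168 years. B's length ≈ 0.055 × 5168 = 284.2 mm.

284.2 mm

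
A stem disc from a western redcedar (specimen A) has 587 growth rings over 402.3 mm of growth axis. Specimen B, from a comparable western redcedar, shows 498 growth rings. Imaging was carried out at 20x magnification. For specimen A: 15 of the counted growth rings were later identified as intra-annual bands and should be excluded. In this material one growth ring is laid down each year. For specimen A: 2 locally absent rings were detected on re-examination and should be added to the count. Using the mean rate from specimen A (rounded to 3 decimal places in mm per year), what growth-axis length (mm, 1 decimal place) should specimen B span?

349.1 mm

Specimen A: true growth ring count = 587 − 15 + 2 = 574.
A: Mean rate = 402.3 mm / 574 years ≈ 0.701 mm per year.
Length of B = 0.701 × 498 = 349.1 mm.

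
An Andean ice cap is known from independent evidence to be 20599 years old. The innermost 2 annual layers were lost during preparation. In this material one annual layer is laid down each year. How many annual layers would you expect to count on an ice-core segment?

20597 annual layers

At one annual layer per year, 20599 years correspond to 20599 annual layers.
Less the 2 uncaptured annual layers: 20599 − 2 = 20597.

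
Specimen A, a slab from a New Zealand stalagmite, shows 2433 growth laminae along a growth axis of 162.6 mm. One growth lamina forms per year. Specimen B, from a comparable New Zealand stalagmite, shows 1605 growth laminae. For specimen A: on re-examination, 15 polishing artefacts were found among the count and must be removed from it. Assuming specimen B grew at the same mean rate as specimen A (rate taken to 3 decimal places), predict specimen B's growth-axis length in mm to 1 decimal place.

107.5 mm

Specimen A: correcting the raw count gives 2433 − 15 = 2418 true growth laminae.
A: 162.6 mm over 2418 years gives 162.6 / 2418 ≈ 0.067 mm per year.
For B, 0.067 mm/year × 1605 years = 107.5 mm.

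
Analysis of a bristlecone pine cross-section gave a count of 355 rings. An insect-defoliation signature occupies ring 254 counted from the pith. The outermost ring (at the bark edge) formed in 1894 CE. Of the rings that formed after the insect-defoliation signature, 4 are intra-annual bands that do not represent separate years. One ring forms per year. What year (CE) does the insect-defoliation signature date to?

1797 CE

355 − 254 = 101 rings lie beyond the insect-defoliation signature toward the bark edge.
Excluding 4 false rings: 101 − 4 = 97.
The ring at the bark edge is 1894 CE, so the insect-defoliation signature dates to 1894 − 97 = 1797 CE.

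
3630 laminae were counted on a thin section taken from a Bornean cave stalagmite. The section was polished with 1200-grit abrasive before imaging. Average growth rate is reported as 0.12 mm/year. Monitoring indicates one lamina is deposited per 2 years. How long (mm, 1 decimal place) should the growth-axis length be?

871.2 mm

At 2 years per lamina, 3630 × 2 = 7260 years.
7260 years at 0.12 mm/year gives 0.12 × 7260 = 871.2 mm.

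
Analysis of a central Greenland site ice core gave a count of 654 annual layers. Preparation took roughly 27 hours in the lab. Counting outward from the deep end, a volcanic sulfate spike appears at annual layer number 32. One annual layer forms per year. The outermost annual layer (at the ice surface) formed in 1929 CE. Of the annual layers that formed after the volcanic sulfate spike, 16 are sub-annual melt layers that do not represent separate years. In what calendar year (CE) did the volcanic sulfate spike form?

1323 CE

Between annual layer 32 and the ice surface there are 654 − 32 = 622 annual layers.
Excluding 16 false annual layers: 622 − 16 = 606.
Counting back 606 years from 1929 CE places the volcanic sulfate spike in 1929 − 606 = 1323 CE.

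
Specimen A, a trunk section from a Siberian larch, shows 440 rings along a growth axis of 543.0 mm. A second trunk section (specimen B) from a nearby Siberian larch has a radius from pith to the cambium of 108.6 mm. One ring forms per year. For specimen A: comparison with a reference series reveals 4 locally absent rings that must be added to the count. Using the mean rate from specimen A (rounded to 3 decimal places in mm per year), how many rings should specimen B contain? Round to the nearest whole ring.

Specimen A: adjusted count: 440 + 4 = 444 rings.
A: Extension rate ≈ 543.0 / 444 = 1.223 mm per year.
B spans 108.6 / 1.223 = 88.80 years ≈ 89 rings.

89 rings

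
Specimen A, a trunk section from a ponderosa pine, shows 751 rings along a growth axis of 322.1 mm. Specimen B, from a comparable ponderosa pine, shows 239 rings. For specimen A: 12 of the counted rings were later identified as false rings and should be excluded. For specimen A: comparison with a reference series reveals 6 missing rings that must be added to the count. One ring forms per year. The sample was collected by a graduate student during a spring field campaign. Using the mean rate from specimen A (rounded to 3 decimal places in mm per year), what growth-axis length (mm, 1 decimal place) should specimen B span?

103.2 mm

Specimen A: after corrections the count is 751 − 12 + 6 = 745 rings.
A: Mean rate = 322.1 mm / 745 years ≈ 0.432 mm/yr.
For B, 0.432 mm/year × 239 years = 103.2 mm.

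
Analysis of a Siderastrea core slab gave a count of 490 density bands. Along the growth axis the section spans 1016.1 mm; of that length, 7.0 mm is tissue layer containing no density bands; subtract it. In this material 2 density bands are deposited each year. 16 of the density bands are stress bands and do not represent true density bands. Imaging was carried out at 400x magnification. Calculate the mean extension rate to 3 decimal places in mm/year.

Adjusted count: 490 − 16 = 474 density bands.
474 density bands at 2 per year is 474 / 2 = 237 years.
Net length = 1016.1 − 7.0 = 1009.1 mm.
Mean rate = 1009.1 mm / 237 years ≈ 4.258 mm/year.

4.258 mm/year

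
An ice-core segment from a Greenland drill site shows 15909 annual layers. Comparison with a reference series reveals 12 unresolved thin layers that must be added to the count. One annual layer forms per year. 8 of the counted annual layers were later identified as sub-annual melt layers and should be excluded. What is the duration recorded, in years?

15913 years

After corrections the count is 15909 − 8 + 12 = 15913 annual layers.
With a one-to-one annual layer periodicity this is 15913 years.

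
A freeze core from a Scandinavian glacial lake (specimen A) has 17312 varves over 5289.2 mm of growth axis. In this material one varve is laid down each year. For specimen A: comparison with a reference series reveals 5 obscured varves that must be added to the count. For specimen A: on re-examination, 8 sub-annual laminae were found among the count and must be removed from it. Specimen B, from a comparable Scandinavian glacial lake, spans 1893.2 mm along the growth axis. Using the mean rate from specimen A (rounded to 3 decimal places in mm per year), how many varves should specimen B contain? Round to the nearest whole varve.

6187 varves

Specimen A: adjusted count: 17312 − 8 + 5 = 17309 varves.
A: Extension rate ≈ 5289.2 / 17309 = 0.306 mm/year.
Specimen B: 1893.2 mm / 0.306 mm per year = 6186.93 years ≈ 6187 varves.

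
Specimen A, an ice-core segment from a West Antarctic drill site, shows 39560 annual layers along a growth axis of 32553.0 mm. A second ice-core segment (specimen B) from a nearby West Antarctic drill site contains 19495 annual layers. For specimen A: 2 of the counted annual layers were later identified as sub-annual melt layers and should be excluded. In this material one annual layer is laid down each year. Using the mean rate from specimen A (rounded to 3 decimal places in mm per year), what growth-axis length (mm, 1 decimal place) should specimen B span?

Specimen A: true annual layer count = 39560 − 2 = 39558.
A: Extension rate ≈ 32553.0 / 39558 = 0.823 mm/yr.
B's length ≈ 0.823 × 19495 = 16044.4 mm.

16044.4 mm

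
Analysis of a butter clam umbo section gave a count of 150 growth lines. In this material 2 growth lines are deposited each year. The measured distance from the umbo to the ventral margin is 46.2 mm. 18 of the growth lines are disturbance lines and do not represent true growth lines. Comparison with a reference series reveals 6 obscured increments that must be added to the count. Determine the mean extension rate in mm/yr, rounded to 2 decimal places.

0.67 mm/yr

After corrections the count is 150 − 18 + 6 = 138 growth lines.
Dividing by 2 growth lines per year: 138 / 2 = 69 years.
Mean rate = 46.2 mm / 69 years ≈ 0.67 mm/yr.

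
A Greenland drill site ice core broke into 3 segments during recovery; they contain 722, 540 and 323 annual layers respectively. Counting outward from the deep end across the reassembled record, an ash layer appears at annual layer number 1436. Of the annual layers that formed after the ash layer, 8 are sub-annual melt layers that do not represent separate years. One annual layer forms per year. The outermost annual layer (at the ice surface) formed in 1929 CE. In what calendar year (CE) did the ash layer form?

Total annual layers = 722 + 540 + 323 = 1585.
The ash layer sits at annual layer 1436 from the deep end, so 1585 − 1436 = 149 annual layers formed after it.
Excluding 8 false annual layers: 149 − 8 = 141.
Counting back 141 years from 1929 CE places the ash layer in 1929 − 141 = 1788 CE.

1788 CE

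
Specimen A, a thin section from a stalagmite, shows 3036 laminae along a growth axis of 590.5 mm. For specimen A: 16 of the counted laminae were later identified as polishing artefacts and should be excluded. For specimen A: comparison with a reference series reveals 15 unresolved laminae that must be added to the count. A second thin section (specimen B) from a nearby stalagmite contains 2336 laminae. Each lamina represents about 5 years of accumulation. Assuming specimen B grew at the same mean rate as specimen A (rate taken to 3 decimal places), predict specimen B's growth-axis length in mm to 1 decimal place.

455.5 mm

Specimen A: adjusted count: 3036 − 16 + 15 = 3035 laminae.
Specimen A: 3035 laminae at 5 years each span 3035 × 5 = 15175 years.
A: Mean rate = 590.5 mm / 15175 years ≈ 0.039 mm/yr.
Specimen B: multiplying by 5 years per lamina: 2336 × 5 = 11680 years. For B, 0.039 mm/year × 11680 years = 455.5 mm.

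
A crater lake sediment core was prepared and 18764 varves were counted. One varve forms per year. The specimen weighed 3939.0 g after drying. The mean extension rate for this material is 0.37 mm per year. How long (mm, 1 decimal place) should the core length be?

6942.7 mm

18764 years of growth are recorded.
Predicted length = 0.37 mm/year × 18764 years = 6942.7 mm.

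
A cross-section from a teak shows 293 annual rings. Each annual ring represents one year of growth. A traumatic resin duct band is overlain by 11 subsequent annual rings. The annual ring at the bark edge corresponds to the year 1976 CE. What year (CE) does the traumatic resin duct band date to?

1965 CE

11 annual rings post-date the traumatic resin duct band.
The annual ring at the bark edge is 1976 CE, so the traumatic resin duct band dates to 1976 − 11 = 1965 CE.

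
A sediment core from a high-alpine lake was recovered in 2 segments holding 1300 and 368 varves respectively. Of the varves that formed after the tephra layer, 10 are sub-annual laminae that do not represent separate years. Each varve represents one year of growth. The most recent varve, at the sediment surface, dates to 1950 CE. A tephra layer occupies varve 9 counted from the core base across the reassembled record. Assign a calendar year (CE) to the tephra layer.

Total varves = 1300 + 368 = 1668.
1668 − 9 = 1659 varves lie beyond the tephra layer toward the sediment surface.
Excluding 10 false varves: 1659 − 10 = 1649.
The varve at the sediment surface is 1950 CE, so the tephra layer dates to 1950 − 1649 = 301 CE.

301 CE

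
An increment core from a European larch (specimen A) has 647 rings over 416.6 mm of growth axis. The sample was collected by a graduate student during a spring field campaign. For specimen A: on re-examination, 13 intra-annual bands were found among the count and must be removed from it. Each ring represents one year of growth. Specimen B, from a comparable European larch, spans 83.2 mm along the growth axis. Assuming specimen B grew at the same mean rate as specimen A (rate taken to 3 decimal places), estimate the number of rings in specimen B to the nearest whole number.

127 rings

Specimen A: after corrections the count is 647 − 13 = 634 rings.
A: Extension rate ≈ 416.6 / 634 = 0.657 mm/year.
Specimen B: 83.2 mm / 0.657 mm per year = 126.64 years ≈ 127 rings.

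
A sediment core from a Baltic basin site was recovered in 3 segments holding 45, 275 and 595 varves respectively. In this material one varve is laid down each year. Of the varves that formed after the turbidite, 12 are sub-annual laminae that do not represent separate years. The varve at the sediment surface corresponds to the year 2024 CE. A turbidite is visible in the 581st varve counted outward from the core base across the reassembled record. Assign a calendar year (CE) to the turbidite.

1702 CE

Total varves = 45 + 275 + 595 = 915.
The turbidite sits at varve 581 from the core base, so 915 − 581 = 334 varves formed after it.
334 − 12 false = 322 true varves after the turbidite.
Counting back 322 years from 2024 CE places the turbidite in 2024 − 322 = 1702 CE.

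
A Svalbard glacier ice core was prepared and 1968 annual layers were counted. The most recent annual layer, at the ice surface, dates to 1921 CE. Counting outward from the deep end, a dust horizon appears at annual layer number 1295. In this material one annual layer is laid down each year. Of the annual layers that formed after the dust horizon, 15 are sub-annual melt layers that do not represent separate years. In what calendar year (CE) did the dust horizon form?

The dust horizon sits at annual layer 1295 from the deep end, so 1968 − 1295 = 673 annual layers formed after it.
Excluding 15 false annual layers: 673 − 15 = 658.
The annual layer at the ice surface is 1921 CE, so the dust horizon dates to 1921 − 658 = 1263 CE.

1263 CE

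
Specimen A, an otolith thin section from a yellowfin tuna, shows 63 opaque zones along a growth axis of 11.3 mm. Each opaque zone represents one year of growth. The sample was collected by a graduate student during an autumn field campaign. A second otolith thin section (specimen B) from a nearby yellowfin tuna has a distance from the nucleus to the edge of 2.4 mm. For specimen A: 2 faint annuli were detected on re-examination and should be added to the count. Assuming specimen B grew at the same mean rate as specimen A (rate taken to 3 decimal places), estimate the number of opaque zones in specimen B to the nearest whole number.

14 opaque zones

Specimen A: adjusted count: 63 + 2 = 65 opaque zones.
A: 11.3 mm over 65 years gives 11.3 / 65 ≈ 0.174 mm per year.
Specimen B: 2.4 mm / 0.174 mm per year = 13.79 years ≈ 14 opaque zones.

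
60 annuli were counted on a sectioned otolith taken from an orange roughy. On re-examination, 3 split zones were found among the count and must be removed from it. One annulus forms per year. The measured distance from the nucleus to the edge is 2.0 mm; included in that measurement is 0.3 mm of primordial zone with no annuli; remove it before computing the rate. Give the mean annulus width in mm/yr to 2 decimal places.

0.03 mm/yr

True annulus count = 60 − 3 = 57.
The growth record spans 2.0 − 0.3 = 1.7 mm.
1.7 mm over 57 years gives 1.7 / 57 ≈ 0.03 mm/yr.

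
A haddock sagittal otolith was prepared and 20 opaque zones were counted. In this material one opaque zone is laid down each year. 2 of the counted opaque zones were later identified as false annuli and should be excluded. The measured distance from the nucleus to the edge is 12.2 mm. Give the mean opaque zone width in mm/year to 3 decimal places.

Correcting the raw count gives 20 − 2 = 18 true opaque zones.
Mean rate = 12.2 mm / 18 years ≈ 0.678 mm/year.

0.678 mm/year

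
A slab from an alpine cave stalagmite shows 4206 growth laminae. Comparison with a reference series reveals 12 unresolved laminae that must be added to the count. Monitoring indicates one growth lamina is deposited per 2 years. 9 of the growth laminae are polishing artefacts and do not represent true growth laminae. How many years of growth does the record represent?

True growth lamina count = 4206 − 9 + 12 = 4209.
Multiplying by 2 years per growth lamina: 4209 × 2 = 8418 years.

8418 years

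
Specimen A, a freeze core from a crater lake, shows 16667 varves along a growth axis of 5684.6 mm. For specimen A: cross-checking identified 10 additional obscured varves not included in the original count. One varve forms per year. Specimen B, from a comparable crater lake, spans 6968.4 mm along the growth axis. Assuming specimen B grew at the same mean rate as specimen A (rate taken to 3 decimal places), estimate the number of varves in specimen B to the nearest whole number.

Specimen A: adjusted count: 16667 + 10 = 16677 varves.
A: 5684.6 mm over 16677 years gives 5684.6 / 16677 ≈ 0.341 mm/yr.
B spans 6968.4 / 0.341 = 20435.19 years ≈ 20435 varves.

20435 varves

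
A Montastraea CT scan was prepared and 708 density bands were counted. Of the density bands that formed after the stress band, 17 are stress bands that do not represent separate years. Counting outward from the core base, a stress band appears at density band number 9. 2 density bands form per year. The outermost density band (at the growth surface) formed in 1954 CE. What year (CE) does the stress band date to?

708 − 9 = 699 density bands lie beyond the stress band toward the growth surface.
699 − 17 false = 682 true density bands after the stress band.
682 density bands at 2 per year is 682 / 2 = 341 years.
1954 − 341 = 1613 CE.

1613 CE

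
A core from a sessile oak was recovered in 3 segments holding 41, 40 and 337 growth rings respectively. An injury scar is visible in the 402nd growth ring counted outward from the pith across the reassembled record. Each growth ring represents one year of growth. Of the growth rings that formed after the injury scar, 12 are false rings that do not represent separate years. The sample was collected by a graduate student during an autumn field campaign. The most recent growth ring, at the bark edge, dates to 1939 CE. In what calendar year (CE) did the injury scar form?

1935 CE

Total growth rings = 41 + 40 + 337 = 418.
The injury scar sits at growth ring 402 from the pith, so 418 − 402 = 16 growth rings formed after it.
Removing the 12 false growth rings leaves 16 − 12 = 4 true growth rings beyond the injury scar.
Counting back 4 years from 1939 CE places the injury scar in 1939 − 4 = 1935 CE.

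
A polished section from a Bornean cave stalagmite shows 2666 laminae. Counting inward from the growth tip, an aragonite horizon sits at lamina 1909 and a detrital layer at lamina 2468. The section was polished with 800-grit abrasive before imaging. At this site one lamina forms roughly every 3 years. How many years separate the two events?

1677 years

The two markers are separated by 2468 − 1909 = 559 laminae.
At 3 years per lamina, 559 × 3 = 1677 years.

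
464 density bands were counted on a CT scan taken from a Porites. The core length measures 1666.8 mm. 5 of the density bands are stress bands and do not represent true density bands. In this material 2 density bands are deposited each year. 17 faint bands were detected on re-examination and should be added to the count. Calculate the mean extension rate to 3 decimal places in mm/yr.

7.003 mm/yr

Correcting the raw count gives 464 − 5 + 17 = 476 true density bands.
Dividing by 2 density bands per year: 476 / 2 = 238 years.
Mean rate = 1666.8 mm / 238 years ≈ 7.003 mm/yr.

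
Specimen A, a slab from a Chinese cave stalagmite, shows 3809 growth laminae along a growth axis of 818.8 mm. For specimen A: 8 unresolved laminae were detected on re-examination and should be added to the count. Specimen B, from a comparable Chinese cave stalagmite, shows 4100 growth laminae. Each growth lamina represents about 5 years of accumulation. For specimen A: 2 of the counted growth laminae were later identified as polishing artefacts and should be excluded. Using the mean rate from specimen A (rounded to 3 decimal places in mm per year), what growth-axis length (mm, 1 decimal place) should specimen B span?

881.5 mm

Specimen A: adjusted count: 3809 − 2 + 8 = 3815 growth laminae.
Specimen A: multiplying by 5 years per growth lamina: 3815 × 5 = 19075 years.
A: Mean rate = 818.8 mm / 19075 years ≈ 0.043 mm per year.
Specimen B: 4100 growth laminae at 5 years each span 4100 × 5 = 20500 years. Length of B = 0.043 × 20500 = 881.5 mm.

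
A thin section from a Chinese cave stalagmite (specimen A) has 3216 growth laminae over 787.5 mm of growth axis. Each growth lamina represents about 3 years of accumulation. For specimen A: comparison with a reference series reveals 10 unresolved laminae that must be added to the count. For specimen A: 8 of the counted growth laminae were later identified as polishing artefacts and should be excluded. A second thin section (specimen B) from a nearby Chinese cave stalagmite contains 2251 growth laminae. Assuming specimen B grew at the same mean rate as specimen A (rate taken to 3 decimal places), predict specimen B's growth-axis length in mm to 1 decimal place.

Specimen A: after corrections the count is 3216 − 8 + 10 = 3218 growth laminae.
Specimen A: multiplying by 3 years per growth lamina: 3218 × 3 = 9654 years.
A: Extension rate ≈ 787.5 / 9654 = 0.082 mm per year.
Specimen B: multiplying by 3 years per growth lamina: 2251 × 3 = 6753 years. For B, 0.082 mm/year × 6753 years = 553.7 mm.

553.7 mm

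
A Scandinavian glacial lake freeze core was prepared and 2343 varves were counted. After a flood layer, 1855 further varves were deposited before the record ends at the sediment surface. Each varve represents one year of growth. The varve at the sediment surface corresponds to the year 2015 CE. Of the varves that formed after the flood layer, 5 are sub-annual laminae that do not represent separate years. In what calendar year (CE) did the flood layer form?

There are 1855 varves younger than the flood layer.
Removing the 5 false varves leaves 1855 − 5 = 1850 true varves beyond the flood layer.
2015 − 1850 = 165 CE.

165 CE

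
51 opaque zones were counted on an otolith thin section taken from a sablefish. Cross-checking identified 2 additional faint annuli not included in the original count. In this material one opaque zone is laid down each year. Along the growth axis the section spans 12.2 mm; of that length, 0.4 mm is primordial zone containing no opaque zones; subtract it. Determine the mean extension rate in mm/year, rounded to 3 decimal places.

0.223 mm/year

Adjusted count: 51 + 2 = 53 opaque zones.
The growth record spans 12.2 − 0.4 = 11.8 mm.
Mean rate = 11.8 mm / 53 years ≈ 0.223 mm/year.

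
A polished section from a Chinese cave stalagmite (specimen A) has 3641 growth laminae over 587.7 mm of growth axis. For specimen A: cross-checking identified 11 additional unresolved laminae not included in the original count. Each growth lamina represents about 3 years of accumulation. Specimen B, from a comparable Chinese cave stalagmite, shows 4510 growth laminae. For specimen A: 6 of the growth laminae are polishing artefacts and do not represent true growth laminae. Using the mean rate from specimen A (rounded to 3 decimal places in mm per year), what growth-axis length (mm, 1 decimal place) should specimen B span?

730.6 mm

Specimen A: adjusted count: 3641 − 6 + 11 = 3646 growth laminae.
Specimen A: multiplying by 3 years per growth lamina: 3646 × 3 = 10938 years.
A: Extension rate ≈ 587.7 / 10938 = 0.054 mm/yr.
Specimen B: multiplying by 3 years per growth lamina: 4510 × 3 = 13530 years. For B, 0.054 mm/year × 13530 years = 730.6 mm.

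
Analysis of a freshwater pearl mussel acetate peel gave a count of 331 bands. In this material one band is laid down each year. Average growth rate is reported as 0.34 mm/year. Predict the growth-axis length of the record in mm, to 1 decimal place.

The record spans 331 years at 0.34 mm per year.
331 years at 0.34 mm/year gives 0.34 × 331 = 112.5 mm.

112.5 mm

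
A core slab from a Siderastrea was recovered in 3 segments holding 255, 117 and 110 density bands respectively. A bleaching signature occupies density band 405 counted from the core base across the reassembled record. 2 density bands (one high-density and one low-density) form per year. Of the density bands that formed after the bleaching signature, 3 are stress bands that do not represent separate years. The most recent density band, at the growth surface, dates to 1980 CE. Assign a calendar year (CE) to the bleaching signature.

1943 CE

Total density bands = 255 + 117 + 110 = 482.
482 − 405 = 77 density bands lie beyond the bleaching signature toward the growth surface.
Removing the 3 false density bands leaves 77 − 3 = 74 true density bands beyond the bleaching signature.
74 density bands at 2 per year is 74 / 2 = 37 years.
1980 − 37 = 1943 CE.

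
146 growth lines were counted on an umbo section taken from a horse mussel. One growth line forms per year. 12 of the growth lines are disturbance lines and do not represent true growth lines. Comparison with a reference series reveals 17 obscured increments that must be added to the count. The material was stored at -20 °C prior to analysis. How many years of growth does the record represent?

151 yr

Correcting the raw count gives 146 − 12 + 17 = 151 true growth lines.
At one growth line per year, that is 151 years.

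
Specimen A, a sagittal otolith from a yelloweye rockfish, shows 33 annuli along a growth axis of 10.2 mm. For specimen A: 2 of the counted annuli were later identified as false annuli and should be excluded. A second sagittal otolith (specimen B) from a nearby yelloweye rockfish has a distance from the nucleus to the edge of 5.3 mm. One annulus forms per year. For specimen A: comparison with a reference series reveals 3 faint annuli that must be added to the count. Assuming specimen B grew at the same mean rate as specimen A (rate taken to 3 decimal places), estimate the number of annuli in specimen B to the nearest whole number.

18 annuli

Specimen A: correcting the raw count gives 33 − 2 + 3 = 34 true annuli.
A: Extension rate ≈ 10.2 / 34 = 0.300 mm/yr.
For B, 5.3 / 0.300 = 17.67 years ≈ 18 annuli.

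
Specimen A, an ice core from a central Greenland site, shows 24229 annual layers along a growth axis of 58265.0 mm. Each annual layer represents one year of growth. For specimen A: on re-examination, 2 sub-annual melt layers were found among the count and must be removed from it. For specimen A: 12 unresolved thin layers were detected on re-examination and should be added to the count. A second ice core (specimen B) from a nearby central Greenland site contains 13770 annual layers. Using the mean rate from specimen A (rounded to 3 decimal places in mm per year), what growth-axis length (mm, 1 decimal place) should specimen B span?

33103.1 mm

Specimen A: true annual layer count = 24229 − 2 + 12 = 24239.
A: 58265.0 mm over 24239 years gives 58265.0 / 24239 ≈ 2.404 mm/yr.
Length of B = 2.404 × 13770 = 33103.1 mm.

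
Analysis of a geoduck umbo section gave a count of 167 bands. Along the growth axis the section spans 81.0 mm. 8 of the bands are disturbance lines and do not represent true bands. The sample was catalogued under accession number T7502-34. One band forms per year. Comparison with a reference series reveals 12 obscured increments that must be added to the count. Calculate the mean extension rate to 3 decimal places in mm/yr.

0.474 mm/yr

True band count = 167 − 8 + 12 = 171.
Extension rate ≈ 81.0 / 171 = 0.474 mm/yr.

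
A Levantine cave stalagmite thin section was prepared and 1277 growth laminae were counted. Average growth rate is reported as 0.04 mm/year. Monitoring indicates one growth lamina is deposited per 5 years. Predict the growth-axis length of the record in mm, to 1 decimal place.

1277 growth laminae at 5 years each span 1277 × 5 = 6385 years.
Length ≈ 0.04 × 6385 = 255.4 mm.

255.4 mm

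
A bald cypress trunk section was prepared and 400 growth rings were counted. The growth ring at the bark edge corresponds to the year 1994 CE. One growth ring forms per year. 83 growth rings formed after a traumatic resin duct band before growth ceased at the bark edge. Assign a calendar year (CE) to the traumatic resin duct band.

1911 CE

There are 83 growth rings younger than the traumatic resin duct band.
Counting back 83 years from 1994 CE places the traumatic resin duct band in 1994 − 83 = 1911 CE.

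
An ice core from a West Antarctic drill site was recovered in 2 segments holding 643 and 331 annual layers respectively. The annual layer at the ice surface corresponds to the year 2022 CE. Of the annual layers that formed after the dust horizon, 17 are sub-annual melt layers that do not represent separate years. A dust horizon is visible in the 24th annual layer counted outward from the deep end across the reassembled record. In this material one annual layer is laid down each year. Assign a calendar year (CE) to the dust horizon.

1089 CE

Total annual layers = 643 + 331 = 974.
Between annual layer 24 and the ice surface there are 974 − 24 = 950 annual layers.
950 − 17 false = 933 true annual layers after the dust horizon.
Counting back 933 years from 2022 CE places the dust horizon in 2022 − 933 = 1089 CE.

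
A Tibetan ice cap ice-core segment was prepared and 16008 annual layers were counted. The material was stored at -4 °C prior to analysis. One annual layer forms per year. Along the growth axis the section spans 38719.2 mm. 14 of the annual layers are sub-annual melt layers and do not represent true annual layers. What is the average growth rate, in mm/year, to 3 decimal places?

Adjusted count: 16008 − 14 = 15994 annual layers.
Mean rate = 38719.2 mm / 15994 years ≈ 2.421 mm/year.

2.421 mm/year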